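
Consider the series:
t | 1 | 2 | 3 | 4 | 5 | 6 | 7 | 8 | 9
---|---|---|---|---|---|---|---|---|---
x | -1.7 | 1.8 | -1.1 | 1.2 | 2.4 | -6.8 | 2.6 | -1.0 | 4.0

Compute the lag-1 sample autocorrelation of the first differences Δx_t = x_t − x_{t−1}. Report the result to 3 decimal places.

-0.691

First differences Δx: 3.5, -2.9, 2.3, 1.2, -9.2, 9.4, -3.6, 5.0
Mean of differences = 0.7125
Numerator Σ(Δx_t−Δx̄)(Δx_{t+1}−Δx̄) = -161.9327
Denominator Σ(Δx_t−Δx̄)² = 234.2888
r_1(Δx) = -161.9327 / 234.2888 = -0.691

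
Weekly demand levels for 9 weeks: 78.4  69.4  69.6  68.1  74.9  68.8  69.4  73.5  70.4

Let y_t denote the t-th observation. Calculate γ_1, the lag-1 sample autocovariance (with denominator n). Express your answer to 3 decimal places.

-2.920

Mean ȳ = (78.4 + 69.4 + 69.6 + 68.1 + 74.9 + 68.8 + 69.4 + 73.5 + 70.4)/9 = 71.3889
Σ_{t=1}^{8}(y_t−ȳ)(y_{t+1}−ȳ) = -26.2779
γ_1 = -26.2779 / 9 = -2.920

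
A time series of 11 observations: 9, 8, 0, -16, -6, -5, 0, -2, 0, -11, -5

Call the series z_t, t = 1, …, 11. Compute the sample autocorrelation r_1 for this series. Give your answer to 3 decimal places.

Mean z̄ = (9 + 8 + 0 − 16 − 6 − 5 + 0 − 2 + 0 − 11 − 5)/11 = -2.5455
Numerator Σ_{t=1}^{10}(z_t−z̄)(z_{t+1}−z̄) = 165.0661
Denominator Σ(z_t−z̄)² = 540.7273
r_1 = 165.0661 / 540.7273 = 0.305

0.305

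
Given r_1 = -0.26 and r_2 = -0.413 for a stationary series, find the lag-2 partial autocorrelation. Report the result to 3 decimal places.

-0.515

φ_{22} = (r_2 − r_1²) / (1 − r_1²)
r_1² = (-0.26)² = 0.0676
Numerator = -0.413 − 0.0676 = -0.4806; denominator = 1 − 0.0676 = 0.9324
φ_{22} = -0.4806 / 0.9324 = -0.515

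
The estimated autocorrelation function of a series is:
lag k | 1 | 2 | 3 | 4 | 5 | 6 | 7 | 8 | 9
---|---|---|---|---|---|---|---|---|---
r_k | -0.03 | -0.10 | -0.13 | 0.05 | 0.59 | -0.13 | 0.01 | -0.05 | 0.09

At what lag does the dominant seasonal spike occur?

5

The largest autocorrelation is r_5 = 0.59; the remaining lags stay at or below 0.09.
The dominant spike at lag 5 indicates a seasonal period of 5.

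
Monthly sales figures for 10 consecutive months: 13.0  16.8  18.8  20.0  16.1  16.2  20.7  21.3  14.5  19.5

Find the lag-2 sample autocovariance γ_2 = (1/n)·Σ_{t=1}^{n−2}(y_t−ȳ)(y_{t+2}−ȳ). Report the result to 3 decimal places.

Mean ȳ = (13.0 + 16.8 + 18.8 + 20.0 + 16.1 + 16.2 + 20.7 + 21.3 + 14.5 + 19.5)/10 = 17.6900
Σ_{t=1}^{8}(y_t−ȳ)(y_{t+2}−ȳ) = -25.7012
γ_2 = -25.7012 / 10 = -2.570

-2.570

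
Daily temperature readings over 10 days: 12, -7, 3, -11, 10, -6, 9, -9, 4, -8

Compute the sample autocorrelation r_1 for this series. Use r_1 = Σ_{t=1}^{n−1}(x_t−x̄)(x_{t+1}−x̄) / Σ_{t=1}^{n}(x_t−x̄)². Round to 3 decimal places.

-0.733

Mean x̄ = (12 − 7 + 3 − 11 + 10 − 6 + 9 − 9 + 4 − 8)/10 = -0.3000
Numerator Σ_{t=1}^{9}(x_t−x̄)(x_{t+1}−x̄) = -513.1900
Denominator Σ(x_t−x̄)² = 700.1000
r_1 = -513.1900 / 700.1000 = -0.733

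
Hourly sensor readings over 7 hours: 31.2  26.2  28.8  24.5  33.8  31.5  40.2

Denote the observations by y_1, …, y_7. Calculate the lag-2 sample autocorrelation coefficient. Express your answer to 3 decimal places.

0.285

Mean ȳ = (31.2 + 26.2 + 28.8 + 24.5 + 33.8 + 31.5 + 40.2)/7 = 30.8857
Σ(y_t−ȳ)(y_{t+2}−ȳ) = (-0.6555) + (29.9216) + (-6.0784) + (-3.9227) + (27.1445) = 46.4096
Denominator Σ(y_t−ȳ)² = 162.8086
r_2 = 46.4096 / 162.8086 = 0.285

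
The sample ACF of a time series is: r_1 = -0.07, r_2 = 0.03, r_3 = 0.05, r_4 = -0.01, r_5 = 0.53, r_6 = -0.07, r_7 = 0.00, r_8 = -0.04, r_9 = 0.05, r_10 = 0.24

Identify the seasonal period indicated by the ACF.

5

The largest autocorrelation is r_5 = 0.53, with a weaker echo at lag 10 (0.24); the remaining lags stay at or below 0.05.
The dominant spike at lag 5 indicates a seasonal period of 5.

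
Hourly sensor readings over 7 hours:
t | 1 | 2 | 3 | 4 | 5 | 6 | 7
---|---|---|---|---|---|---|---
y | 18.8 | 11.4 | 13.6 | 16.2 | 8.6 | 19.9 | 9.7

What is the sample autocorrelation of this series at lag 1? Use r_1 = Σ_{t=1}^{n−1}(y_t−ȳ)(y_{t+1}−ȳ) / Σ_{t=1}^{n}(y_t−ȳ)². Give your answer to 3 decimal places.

Mean ȳ = (18.8 + 11.4 + 13.6 + 16.2 + 8.6 + 19.9 + 9.7)/7 = 14.0286
Deviations from mean: 4.7714, -2.6286, -0.4286, 2.1714, -5.4286, 5.8714, -4.3286
Σ(y_t−ȳ)(y_{t+1}−ȳ) = (-12.5420) + (1.1265) + (-0.9306) + (-11.7878) + (-31.8735) + (-25.4149) = -81.4222
Denominator Σ(y_t−ȳ)² = 117.2543
r_1 = -81.4222 / 117.2543 = -0.694

-0.694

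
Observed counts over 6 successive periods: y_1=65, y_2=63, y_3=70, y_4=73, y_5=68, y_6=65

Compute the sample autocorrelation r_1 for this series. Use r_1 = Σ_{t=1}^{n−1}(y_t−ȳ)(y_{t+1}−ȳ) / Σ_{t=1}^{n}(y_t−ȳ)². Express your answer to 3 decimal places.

Mean ȳ = (65 + 63 + 70 + 73 + 68 + 65)/6 = 67.3333
Deviations from mean: -2.3333, -4.3333, 2.6667, 5.6667, 0.6667, -2.3333
Σ(y_t−ȳ)(y_{t+1}−ȳ) = (10.1111) + (-11.5556) + (15.1111) + (3.7778) + (-1.5556) = 15.8889
Denominator Σ(y_t−ȳ)² = 69.3333
r_1 = 15.8889 / 69.3333 = 0.229

0.229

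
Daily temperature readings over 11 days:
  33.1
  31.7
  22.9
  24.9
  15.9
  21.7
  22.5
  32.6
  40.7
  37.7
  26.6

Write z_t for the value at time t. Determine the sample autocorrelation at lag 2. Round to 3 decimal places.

0.073

Mean z̄ = (33.1 + 31.7 + 22.9 + 24.9 + 15.9 + 21.7 + 22.5 + 32.6 + 40.7 + 37.7 + 26.6)/11 = 28.2091
Numerator Σ_{t=1}^{9}(z_t−z̄)(z_{t+2}−z̄) = 41.3271
Denominator Σ(z_t−z̄)² = 569.6891
r_2 = 41.3271 / 569.6891 = 0.073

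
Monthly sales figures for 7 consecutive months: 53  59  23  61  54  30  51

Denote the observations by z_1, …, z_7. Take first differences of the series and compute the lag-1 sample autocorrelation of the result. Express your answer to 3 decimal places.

-0.572

First differences Δz: 6, -36, 38, -7, -24, 21
Mean of differences = -0.3333
Numerator Σ(Δz_t−Δz̄)(Δz_{t+1}−Δz̄) = -2195.7778
Denominator Σ(Δz_t−Δz̄)² = 3841.3333
r_1(Δz) = -2195.7778 / 3841.3333 = -0.572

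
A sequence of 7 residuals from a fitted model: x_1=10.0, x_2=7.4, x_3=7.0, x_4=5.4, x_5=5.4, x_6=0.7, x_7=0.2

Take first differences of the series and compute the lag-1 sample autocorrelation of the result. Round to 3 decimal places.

-0.606

First differences Δx: -2.6, -0.4, -1.6, 0.0, -4.7, -0.5
Mean of differences = -1.6333
Numerator Σ(Δx_t−Δx̄)(Δx_{t+1}−Δx̄) = -9.5811
Denominator Σ(Δx_t−Δx̄)² = 15.8133
r_1(Δx) = -9.5811 / 15.8133 = -0.606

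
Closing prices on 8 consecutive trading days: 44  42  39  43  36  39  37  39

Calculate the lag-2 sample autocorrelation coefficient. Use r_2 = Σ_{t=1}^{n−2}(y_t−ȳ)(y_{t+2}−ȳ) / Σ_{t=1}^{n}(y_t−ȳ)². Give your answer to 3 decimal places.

0.274

Mean ȳ = (44 + 42 + 39 + 43 + 36 + 39 + 37 + 39)/8 = 39.8750
Deviations from mean: 4.1250, 2.1250, -0.8750, 3.1250, -3.8750, -0.8750, -2.8750, -0.8750
Σ(y_t−ȳ)(y_{t+2}−ȳ) = (-3.6094) + (6.6406) + (3.3906) + (-2.7344) + (11.1406) + (0.7656) = 15.5938
Denominator Σ(y_t−ȳ)² = 56.8750
r_2 = 15.5938 / 56.8750 = 0.274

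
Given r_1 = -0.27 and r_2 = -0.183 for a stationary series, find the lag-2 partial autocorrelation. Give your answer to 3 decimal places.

-0.276

φ_{22} = (r_2 − r_1²) / (1 − r_1²)
r_1² = (-0.27)² = 0.0729
Numerator = -0.183 − 0.0729 = -0.2559; denominator = 1 − 0.0729 = 0.9271
φ_{22} = -0.2559 / 0.9271 = -0.276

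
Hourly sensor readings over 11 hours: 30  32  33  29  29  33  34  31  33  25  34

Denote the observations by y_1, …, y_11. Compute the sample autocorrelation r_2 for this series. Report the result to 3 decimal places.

Mean ȳ = (30 + 32 + 33 + 29 + 29 + 33 + 34 + 31 + 33 + 25 + 34)/11 = 31.1818
Numerator Σ_{t=1}^{9}(y_t−ȳ)(y_{t+2}−ȳ) = -6.9752
Denominator Σ(y_t−ȳ)² = 75.6364
r_2 = -6.9752 / 75.6364 = -0.092

-0.092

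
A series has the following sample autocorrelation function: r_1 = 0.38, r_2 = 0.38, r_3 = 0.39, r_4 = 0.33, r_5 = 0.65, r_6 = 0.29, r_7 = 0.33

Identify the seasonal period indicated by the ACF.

5

The largest autocorrelation is r_5 = 0.65; the remaining lags stay at or below 0.39.
The dominant spike at lag 5 indicates a seasonal period of 5.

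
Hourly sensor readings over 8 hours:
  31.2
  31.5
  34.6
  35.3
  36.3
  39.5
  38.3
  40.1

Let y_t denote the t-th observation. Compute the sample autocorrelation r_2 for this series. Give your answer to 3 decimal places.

Mean ȳ = (31.2 + 31.5 + 34.6 + 35.3 + 36.3 + 39.5 + 38.3 + 40.1)/8 = 35.8500
Numerator Σ_{t=1}^{6}(y_t−ȳ)(y_{t+2}−ȳ) = 22.2500
Denominator Σ(y_t−ȳ)² = 80.0000
r_2 = 22.2500 / 80.0000 = 0.278

0.278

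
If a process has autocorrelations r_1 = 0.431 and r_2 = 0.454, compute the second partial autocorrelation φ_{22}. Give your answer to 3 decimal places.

0.329

φ_{22} = (r_2 − r_1²) / (1 − r_1²)
r_1² = (0.431)² = 0.185761
Numerator = 0.454 − 0.1858 = 0.2682; denominator = 1 − 0.1858 = 0.8142
φ_{22} = 0.2682 / 0.8142 = 0.329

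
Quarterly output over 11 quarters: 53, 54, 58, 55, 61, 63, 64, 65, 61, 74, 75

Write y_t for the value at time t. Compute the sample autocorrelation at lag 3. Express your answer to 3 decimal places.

Mean ȳ = (53 + 54 + 58 + 55 + 61 + 63 + 64 + 65 + 61 + 74 + 75)/11 = 62.0909
Numerator Σ_{t=1}^{8}(y_t−ȳ)(y_{t+3}−ȳ) = 112.1570
Denominator Σ(y_t−ȳ)² = 538.9091
r_3 = 112.1570 / 538.9091 = 0.208

0.208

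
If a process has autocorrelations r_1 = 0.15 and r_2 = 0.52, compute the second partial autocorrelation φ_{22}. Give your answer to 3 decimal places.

φ_{22} = (r_2 − r_1²) / (1 − r_1²)
r_1² = (0.15)² = 0.0225
Numerator = 0.52 − 0.0225 = 0.4975; denominator = 1 − 0.0225 = 0.9775
φ_{22} = 0.4975 / 0.9775 = 0.509

0.509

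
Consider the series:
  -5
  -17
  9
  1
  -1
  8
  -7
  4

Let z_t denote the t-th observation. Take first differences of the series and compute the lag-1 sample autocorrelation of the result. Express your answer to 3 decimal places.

-0.642

First differences Δz: -12, 26, -8, -2, 9, -15, 11
Mean of differences = 1.2857
Numerator Σ(Δz_t−Δz̄)(Δz_{t+1}−Δz̄) = -836.5102
Denominator Σ(Δz_t−Δz̄)² = 1303.4286
r_1(Δz) = -836.5102 / 1303.4286 = -0.642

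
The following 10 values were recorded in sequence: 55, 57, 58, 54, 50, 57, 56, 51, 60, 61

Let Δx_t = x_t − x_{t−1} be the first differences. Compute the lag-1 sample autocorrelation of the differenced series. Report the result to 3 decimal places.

First differences Δx: 2, 1, -4, -4, 7, -1, -5, 9, 1
Mean of differences = 0.6667
Numerator Σ(Δx_t−Δx̄)(Δx_{t+1}−Δx̄) = -54.4444
Denominator Σ(Δx_t−Δx̄)² = 190.0000
r_1(Δx) = -54.4444 / 190.0000 = -0.287

-0.287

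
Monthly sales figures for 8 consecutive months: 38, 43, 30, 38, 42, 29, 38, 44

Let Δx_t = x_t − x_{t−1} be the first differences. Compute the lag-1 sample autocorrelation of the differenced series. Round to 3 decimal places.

-0.448

First differences Δx: 5, -13, 8, 4, -13, 9, 6
Mean of differences = 0.8571
Numerator Σ(Δx_t−Δx̄)(Δx_{t+1}−Δx̄) = -248.4490
Denominator Σ(Δx_t−Δx̄)² = 554.8571
r_1(Δx) = -248.4490 / 554.8571 = -0.448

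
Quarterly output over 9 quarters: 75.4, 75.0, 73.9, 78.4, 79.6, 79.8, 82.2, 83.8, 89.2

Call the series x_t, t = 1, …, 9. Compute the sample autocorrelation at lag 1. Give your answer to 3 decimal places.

Mean x̄ = (75.4 + 75.0 + 73.9 + 78.4 + 79.6 + 79.8 + 82.2 + 83.8 + 89.2)/9 = 79.7000
Numerator Σ_{t=1}^{8}(x_t−x̄)(x_{t+1}−x̄) = 104.5800
Denominator Σ(x_t−x̄)² = 189.2400
r_1 = 104.5800 / 189.2400 = 0.553

0.553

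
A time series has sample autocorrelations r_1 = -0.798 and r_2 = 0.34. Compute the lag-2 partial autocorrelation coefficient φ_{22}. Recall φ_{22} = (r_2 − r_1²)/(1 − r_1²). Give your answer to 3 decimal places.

φ_{22} = (r_2 − r_1²) / (1 − r_1²)
r_1² = (-0.798)² = 0.636804
Numerator = 0.34 − 0.6368 = -0.2968; denominator = 1 − 0.6368 = 0.3632
φ_{22} = -0.2968 / 0.3632 = -0.817

-0.817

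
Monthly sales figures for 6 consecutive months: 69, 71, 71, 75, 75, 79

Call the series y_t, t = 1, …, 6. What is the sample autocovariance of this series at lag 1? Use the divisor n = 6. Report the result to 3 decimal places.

3.981

Mean ȳ = (69 + 71 + 71 + 75 + 75 + 79)/6 = 73.3333
Deviations: -4.3333, -2.3333, -2.3333, 1.6667, 1.6667, 5.6667
Σ_{t=1}^{5}(y_t−ȳ)(y_{t+1}−ȳ) = 23.8889
γ_1 = 23.8889 / 6 = 3.981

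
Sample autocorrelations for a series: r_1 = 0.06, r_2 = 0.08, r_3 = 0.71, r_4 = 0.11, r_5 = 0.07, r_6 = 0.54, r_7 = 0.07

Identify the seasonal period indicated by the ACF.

3

The largest autocorrelation is r_3 = 0.71, with a weaker echo at lag 6 (0.54); the remaining lags stay at or below 0.11.
The dominant spike at lag 3 indicates a seasonal period of 3.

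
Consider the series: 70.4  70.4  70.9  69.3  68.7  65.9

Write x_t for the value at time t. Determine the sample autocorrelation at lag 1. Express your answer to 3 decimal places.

0.301

Mean x̄ = (70.4 + 70.4 + 70.9 + 69.3 + 68.7 + 65.9)/6 = 69.2667
Deviations from mean: 1.1333, 1.1333, 1.6333, 0.0333, -0.5667, -3.3667
Σ(x_t−x̄)(x_{t+1}−x̄) = (1.2844) + (1.8511) + (0.0544) + (-0.0189) + (1.9078) = 5.0789
Denominator Σ(x_t−x̄)² = 16.8933
r_1 = 5.0789 / 16.8933 = 0.301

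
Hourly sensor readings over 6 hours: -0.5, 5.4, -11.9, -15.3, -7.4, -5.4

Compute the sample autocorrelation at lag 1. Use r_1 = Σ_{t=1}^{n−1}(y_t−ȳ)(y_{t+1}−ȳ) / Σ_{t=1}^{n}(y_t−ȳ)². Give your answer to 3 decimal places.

Mean ȳ = (-0.5 + 5.4 − 11.9 − 15.3 − 7.4 − 5.4)/6 = -5.8500
Deviations from mean: 5.3500, 11.2500, -6.0500, -9.4500, -1.5500, 0.4500
Numerator Σ_{t=1}^{5}(y_t−ȳ)(y_{t+1}−ȳ) = 63.2475
Denominator Σ(y_t−ȳ)² = 283.6950
r_1 = 63.2475 / 283.6950 = 0.223

0.223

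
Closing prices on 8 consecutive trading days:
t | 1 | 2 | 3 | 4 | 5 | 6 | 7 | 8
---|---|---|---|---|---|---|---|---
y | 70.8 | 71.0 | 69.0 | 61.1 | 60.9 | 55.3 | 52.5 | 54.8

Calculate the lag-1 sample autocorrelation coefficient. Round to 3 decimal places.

0.697

Mean ȳ = (70.8 + 71.0 + 69.0 + 61.1 + 60.9 + 55.3 + 52.5 + 54.8)/8 = 61.9250
Deviations from mean: 8.8750, 9.0750, 7.0750, -0.8250, -1.0250, -6.6250, -9.4250, -7.1250
Numerator Σ_{t=1}^{7}(y_t−ȳ)(y_{t+1}−ȳ) = 276.1394
Denominator Σ(y_t−ȳ)² = 396.3950
r_1 = 276.1394 / 396.3950 = 0.697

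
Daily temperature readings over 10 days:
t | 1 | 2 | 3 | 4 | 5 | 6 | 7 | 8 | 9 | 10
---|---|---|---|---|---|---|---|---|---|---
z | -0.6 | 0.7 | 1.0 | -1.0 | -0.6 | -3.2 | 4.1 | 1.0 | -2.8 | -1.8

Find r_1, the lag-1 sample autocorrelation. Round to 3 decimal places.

Mean z̄ = (-0.6 + 0.7 + 1.0 − 1.0 − 0.6 − 3.2 + 4.1 + 1.0 − 2.8 − 1.8)/10 = -0.3200
Numerator Σ_{t=1}^{9}(z_t−z̄)(z_{t+1}−z̄) = -5.3384
Denominator Σ(z_t−z̄)² = 41.3160
r_1 = -5.3384 / 41.3160 = -0.129

-0.129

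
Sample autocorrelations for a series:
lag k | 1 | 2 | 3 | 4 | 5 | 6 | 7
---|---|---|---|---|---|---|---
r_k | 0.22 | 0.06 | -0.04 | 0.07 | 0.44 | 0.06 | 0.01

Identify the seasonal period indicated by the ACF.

5

The largest autocorrelation is r_5 = 0.44; the remaining lags stay at or below 0.22. The elevated value at lag 1 (0.22), dropping to 0.06 at lag 2, reflects decaying short-term dependence rather than seasonality.
The dominant spike at lag 5 indicates a seasonal period of 5.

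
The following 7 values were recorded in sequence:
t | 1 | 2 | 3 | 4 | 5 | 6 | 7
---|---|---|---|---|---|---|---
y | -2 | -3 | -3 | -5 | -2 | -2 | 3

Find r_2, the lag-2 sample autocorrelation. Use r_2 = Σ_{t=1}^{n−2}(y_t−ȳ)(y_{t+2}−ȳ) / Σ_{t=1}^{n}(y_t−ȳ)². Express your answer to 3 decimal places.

Mean ȳ = (-2 − 3 − 3 − 5 − 2 − 2 + 3)/7 = -2.0000
Deviations from mean: 0.0000, -1.0000, -1.0000, -3.0000, 0.0000, 0.0000, 5.0000
Σ(y_t−ȳ)(y_{t+2}−ȳ) = (0.0000) + (3.0000) + (0.0000) + (0.0000) + (0.0000) = 3.0000
Denominator Σ(y_t−ȳ)² = 36.0000
r_2 = 3.0000 / 36.0000 = 0.083

0.083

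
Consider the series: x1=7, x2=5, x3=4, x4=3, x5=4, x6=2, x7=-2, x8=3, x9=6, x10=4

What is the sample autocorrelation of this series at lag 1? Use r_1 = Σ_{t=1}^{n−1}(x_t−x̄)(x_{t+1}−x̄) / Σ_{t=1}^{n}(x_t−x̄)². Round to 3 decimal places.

0.295

Mean x̄ = (7 + 5 + 4 + 3 + 4 + 2 − 2 + 3 + 6 + 4)/10 = 3.6000
Numerator Σ_{t=1}^{9}(x_t−x̄)(x_{t+1}−x̄) = 16.0400
Denominator Σ(x_t−x̄)² = 54.4000
r_1 = 16.0400 / 54.4000 = 0.295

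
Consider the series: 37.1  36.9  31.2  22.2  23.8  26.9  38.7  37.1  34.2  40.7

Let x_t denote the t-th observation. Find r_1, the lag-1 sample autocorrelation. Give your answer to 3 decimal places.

Mean x̄ = (37.1 + 36.9 + 31.2 + 22.2 + 23.8 + 26.9 + 38.7 + 37.1 + 34.2 + 40.7)/10 = 32.8800
Numerator Σ_{t=1}^{9}(x_t−x̄)(x_{t+1}−x̄) = 185.0756
Denominator Σ(x_t−x̄)² = 383.6360
r_1 = 185.0756 / 383.6360 = 0.482

0.482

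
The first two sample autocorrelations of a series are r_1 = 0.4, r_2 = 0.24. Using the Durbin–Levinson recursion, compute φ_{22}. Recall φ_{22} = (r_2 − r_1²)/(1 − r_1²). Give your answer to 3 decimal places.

φ_{22} = (r_2 − r_1²) / (1 − r_1²)
r_1² = (0.4)² = 0.16
Numerator = 0.24 − 0.1600 = 0.0800; denominator = 1 − 0.1600 = 0.8400
φ_{22} = 0.0800 / 0.8400 = 0.095

0.095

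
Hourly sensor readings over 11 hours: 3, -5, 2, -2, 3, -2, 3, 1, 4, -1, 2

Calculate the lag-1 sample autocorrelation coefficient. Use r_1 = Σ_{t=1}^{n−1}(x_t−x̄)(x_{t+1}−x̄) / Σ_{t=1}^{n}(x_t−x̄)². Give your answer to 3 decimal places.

-0.608

Mean x̄ = (3 − 5 + 2 − 2 + 3 − 2 + 3 + 1 + 4 − 1 + 2)/11 = 0.7273
Numerator Σ_{t=1}^{10}(x_t−x̄)(x_{t+1}−x̄) = -48.7107
Denominator Σ(x_t−x̄)² = 80.1818
r_1 = -48.7107 / 80.1818 = -0.608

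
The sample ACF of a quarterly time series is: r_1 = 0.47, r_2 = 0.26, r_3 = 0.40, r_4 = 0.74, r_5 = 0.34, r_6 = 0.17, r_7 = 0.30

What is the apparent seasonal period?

4

The largest autocorrelation is r_4 = 0.74; the remaining lags stay at or below 0.47. The elevated value at lag 1 (0.47), dropping to 0.26 at lag 2, reflects decaying short-term dependence rather than seasonality.
The dominant spike at lag 4 indicates a seasonal period of 4.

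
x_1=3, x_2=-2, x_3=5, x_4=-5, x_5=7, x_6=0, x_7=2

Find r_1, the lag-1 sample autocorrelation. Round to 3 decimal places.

-0.837

Mean x̄ = (3 − 2 + 5 − 5 + 7 + 0 + 2)/7 = 1.4286
Numerator Σ_{t=1}^{6}(x_t−x̄)(x_{t+1}−x̄) = -85.1837
Denominator Σ(x_t−x̄)² = 101.7143
r_1 = -85.1837 / 101.7143 = -0.837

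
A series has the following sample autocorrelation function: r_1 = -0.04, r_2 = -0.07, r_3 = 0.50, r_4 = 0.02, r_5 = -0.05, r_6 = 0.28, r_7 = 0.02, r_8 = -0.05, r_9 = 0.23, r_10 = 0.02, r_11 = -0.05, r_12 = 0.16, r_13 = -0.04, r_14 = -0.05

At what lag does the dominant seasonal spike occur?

The largest autocorrelation is r_3 = 0.50, with weaker echoes at lags 6 (0.28), 9 (0.23) and 12 (0.16); the remaining lags stay at or below 0.02.
The dominant spike at lag 3 indicates a seasonal period of 3.

3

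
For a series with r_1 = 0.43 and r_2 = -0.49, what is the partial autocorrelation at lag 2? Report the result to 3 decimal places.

φ_{22} = (r_2 − r_1²) / (1 − r_1²)
r_1² = (0.43)² = 0.1849
Numerator = -0.49 − 0.1849 = -0.6749; denominator = 1 − 0.1849 = 0.8151
φ_{22} = -0.6749 / 0.8151 = -0.828

-0.828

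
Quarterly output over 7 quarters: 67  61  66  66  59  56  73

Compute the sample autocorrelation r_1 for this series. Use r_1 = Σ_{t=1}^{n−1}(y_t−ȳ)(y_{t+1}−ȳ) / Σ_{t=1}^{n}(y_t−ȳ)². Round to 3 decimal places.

-0.270

Mean ȳ = (67 + 61 + 66 + 66 + 59 + 56 + 73)/7 = 64.0000
Deviations from mean: 3.0000, -3.0000, 2.0000, 2.0000, -5.0000, -8.0000, 9.0000
Σ(y_t−ȳ)(y_{t+1}−ȳ) = (-9.0000) + (-6.0000) + (4.0000) + (-10.0000) + (40.0000) + (-72.0000) = -53.0000
Denominator Σ(y_t−ȳ)² = 196.0000
r_1 = -53.0000 / 196.0000 = -0.270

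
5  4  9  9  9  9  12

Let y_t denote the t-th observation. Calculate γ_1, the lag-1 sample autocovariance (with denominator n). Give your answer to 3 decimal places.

Mean ȳ = (5 + 4 + 9 + 9 + 9 + 9 + 12)/7 = 8.1429
Deviations: -3.1429, -4.1429, 0.8571, 0.8571, 0.8571, 0.8571, 3.8571
Σ_{t=1}^{6}(y_t−ȳ)(y_{t+1}−ȳ) = 14.9796
γ_1 = 14.9796 / 7 = 2.140

2.140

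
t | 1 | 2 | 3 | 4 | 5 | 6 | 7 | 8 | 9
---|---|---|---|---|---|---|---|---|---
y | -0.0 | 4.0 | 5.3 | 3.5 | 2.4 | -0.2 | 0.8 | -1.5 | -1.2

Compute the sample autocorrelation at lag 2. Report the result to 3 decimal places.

0.124

Mean ȳ = (-0.0 + 4.0 + 5.3 + 3.5 + 2.4 − 0.2 + 0.8 − 1.5 − 1.2)/9 = 1.4556
Σ(y_t−ȳ)(y_{t+2}−ȳ) = (-5.5958) + (5.2020) + (3.6309) + (-3.3847) + (-0.6191) + (4.8931) + (1.7409) = 5.8672
Denominator Σ(y_t−ȳ)² = 47.4022
r_2 = 5.8672 / 47.4022 = 0.124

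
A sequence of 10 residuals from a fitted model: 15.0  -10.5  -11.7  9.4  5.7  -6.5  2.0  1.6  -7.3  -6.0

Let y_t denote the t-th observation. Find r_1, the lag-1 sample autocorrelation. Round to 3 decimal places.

-0.167

Mean ȳ = (15.0 − 10.5 − 11.7 + 9.4 + 5.7 − 6.5 + 2.0 + 1.6 − 7.3 − 6.0)/10 = -0.8300
Numerator Σ_{t=1}^{9}(y_t−ȳ)(y_{t+1}−ȳ) = -120.8279
Denominator Σ(y_t−ȳ)² = 724.2010
r_1 = -120.8279 / 724.2010 = -0.167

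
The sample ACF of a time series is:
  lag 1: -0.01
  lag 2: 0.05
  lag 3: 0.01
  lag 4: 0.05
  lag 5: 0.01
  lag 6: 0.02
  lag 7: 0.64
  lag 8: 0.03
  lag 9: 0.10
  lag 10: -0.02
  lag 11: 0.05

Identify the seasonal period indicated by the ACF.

The largest autocorrelation is r_7 = 0.64; the remaining lags stay at or below 0.10.
The dominant spike at lag 7 indicates a seasonal period of 7.

7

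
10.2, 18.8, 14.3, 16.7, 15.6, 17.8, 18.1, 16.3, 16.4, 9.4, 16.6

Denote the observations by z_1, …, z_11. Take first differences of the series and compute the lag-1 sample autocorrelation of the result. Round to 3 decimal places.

-0.486

First differences Δz: 8.6, -4.5, 2.4, -1.1, 2.2, 0.3, -1.8, 0.1, -7.0, 7.2
Mean of differences = 0.6400
Numerator Σ(Δz_t−Δz̄)(Δz_{t+1}−Δz̄) = -100.1136
Denominator Σ(Δz_t−Δz̄)² = 206.1040
r_1(Δz) = -100.1136 / 206.1040 = -0.486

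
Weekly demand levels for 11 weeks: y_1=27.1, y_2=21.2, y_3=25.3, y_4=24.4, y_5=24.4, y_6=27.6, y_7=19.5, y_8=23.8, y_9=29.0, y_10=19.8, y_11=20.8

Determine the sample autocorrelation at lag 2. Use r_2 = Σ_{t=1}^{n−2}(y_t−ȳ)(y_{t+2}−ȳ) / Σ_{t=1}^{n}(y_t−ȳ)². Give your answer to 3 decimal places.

-0.329

Mean ȳ = (27.1 + 21.2 + 25.3 + 24.4 + 24.4 + 27.6 + 19.5 + 23.8 + 29.0 + 19.8 + 20.8)/11 = 23.9000
Numerator Σ_{t=1}^{9}(y_t−ȳ)(y_{t+2}−ȳ) = -34.7300
Denominator Σ(y_t−ȳ)² = 105.4800
r_2 = -34.7300 / 105.4800 = -0.329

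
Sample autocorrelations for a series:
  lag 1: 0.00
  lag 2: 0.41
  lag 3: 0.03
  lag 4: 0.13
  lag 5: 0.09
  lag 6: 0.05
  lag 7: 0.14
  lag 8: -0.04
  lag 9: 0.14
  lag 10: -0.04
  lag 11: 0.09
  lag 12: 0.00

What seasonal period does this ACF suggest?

2

The largest autocorrelation is r_2 = 0.41; the remaining lags stay at or below 0.14.
The dominant spike at lag 2 indicates a seasonal period of 2.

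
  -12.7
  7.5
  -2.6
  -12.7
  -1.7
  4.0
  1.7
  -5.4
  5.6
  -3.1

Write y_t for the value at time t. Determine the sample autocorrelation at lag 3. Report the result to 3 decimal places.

Mean ȳ = (-12.7 + 7.5 − 2.6 − 12.7 − 1.7 + 4.0 + 1.7 − 5.4 + 5.6 − 3.1)/10 = -1.9400
Σ(y_t−ȳ)(y_{t+3}−ȳ) = (115.7776) + (2.2656) + (-3.9204) + (-39.1664) + (-0.8304) + (44.7876) + (-4.2224) = 114.6912
Denominator Σ(y_t−ȳ)² = 439.8640
r_3 = 114.6912 / 439.8640 = 0.261

0.261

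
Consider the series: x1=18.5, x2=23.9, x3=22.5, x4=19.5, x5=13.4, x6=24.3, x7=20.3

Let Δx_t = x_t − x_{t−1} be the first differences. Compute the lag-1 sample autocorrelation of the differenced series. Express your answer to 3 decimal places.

-0.451

First differences Δx: 5.4, -1.4, -3.0, -6.1, 10.9, -4.0
Mean of differences = 0.3000
Numerator Σ(Δx_t−Δx̄)(Δx_{t+1}−Δx̄) = -95.3600
Denominator Σ(Δx_t−Δx̄)² = 211.6000
r_1(Δx) = -95.3600 / 211.6000 = -0.451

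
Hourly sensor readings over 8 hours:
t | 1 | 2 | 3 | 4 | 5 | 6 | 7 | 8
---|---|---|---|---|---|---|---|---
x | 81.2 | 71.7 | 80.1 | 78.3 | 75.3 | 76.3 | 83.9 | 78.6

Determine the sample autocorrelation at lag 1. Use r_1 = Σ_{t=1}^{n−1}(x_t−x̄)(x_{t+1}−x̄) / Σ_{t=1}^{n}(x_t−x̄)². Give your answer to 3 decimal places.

Mean x̄ = (81.2 + 71.7 + 80.1 + 78.3 + 75.3 + 76.3 + 83.9 + 78.6)/8 = 78.1750
Deviations from mean: 3.0250, -6.4750, 1.9250, 0.1250, -2.8750, -1.8750, 5.7250, 0.4250
Numerator Σ_{t=1}^{7}(x_t−x̄)(x_{t+1}−x̄) = -35.0806
Denominator Σ(x_t−x̄)² = 99.5350
r_1 = -35.0806 / 99.5350 = -0.352

-0.352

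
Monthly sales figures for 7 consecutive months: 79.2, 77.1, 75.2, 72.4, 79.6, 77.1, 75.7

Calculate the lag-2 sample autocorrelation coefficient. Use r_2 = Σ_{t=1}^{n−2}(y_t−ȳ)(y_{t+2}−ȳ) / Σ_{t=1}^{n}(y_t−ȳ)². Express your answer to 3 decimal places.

-0.401

Mean ȳ = (79.2 + 77.1 + 75.2 + 72.4 + 79.6 + 77.1 + 75.7)/7 = 76.6143
Deviations from mean: 2.5857, 0.4857, -1.4143, -4.2143, 2.9857, 0.4857, -0.9143
Σ(y_t−ȳ)(y_{t+2}−ȳ) = (-3.6569) + (-2.0469) + (-4.2227) + (-2.0469) + (-2.7298) = -14.7033
Denominator Σ(y_t−ȳ)² = 36.6686
r_2 = -14.7033 / 36.6686 = -0.401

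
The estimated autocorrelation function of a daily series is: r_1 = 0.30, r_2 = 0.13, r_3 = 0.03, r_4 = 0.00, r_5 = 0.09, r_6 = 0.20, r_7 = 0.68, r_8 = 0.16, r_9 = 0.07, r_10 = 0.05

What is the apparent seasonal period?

The largest autocorrelation is r_7 = 0.68; the remaining lags stay at or below 0.30. The elevated value at lag 1 (0.30), dropping to 0.13 at lag 2, reflects decaying short-term dependence rather than seasonality.
The dominant spike at lag 7 indicates a seasonal period of 7.

7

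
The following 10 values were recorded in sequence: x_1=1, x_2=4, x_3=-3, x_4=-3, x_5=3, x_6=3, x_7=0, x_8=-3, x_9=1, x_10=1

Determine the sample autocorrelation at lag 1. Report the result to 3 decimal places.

-0.031

Mean x̄ = (1 + 4 − 3 − 3 + 3 + 3 + 0 − 3 + 1 + 1)/10 = 0.4000
Numerator Σ_{t=1}^{9}(x_t−x̄)(x_{t+1}−x̄) = -1.9600
Denominator Σ(x_t−x̄)² = 62.4000
r_1 = -1.9600 / 62.4000 = -0.031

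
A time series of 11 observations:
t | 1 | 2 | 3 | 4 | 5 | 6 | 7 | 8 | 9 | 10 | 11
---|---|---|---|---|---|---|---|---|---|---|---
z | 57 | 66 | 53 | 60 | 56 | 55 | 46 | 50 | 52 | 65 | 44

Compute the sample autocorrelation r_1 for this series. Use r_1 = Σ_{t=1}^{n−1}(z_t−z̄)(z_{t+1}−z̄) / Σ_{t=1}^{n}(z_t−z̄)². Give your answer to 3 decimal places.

Mean z̄ = (57 + 66 + 53 + 60 + 56 + 55 + 46 + 50 + 52 + 65 + 44)/11 = 54.9091
Numerator Σ_{t=1}^{10}(z_t−z̄)(z_{t+1}−z̄) = -84.2810
Denominator Σ(z_t−z̄)² = 490.9091
r_1 = -84.2810 / 490.9091 = -0.172

-0.172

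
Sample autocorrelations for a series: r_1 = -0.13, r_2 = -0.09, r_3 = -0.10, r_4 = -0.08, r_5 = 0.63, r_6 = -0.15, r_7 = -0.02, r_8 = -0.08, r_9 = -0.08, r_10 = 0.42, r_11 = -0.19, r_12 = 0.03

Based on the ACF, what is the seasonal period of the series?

The largest autocorrelation is r_5 = 0.63, with a weaker echo at lag 10 (0.42); the remaining lags stay at or below 0.03.
The dominant spike at lag 5 indicates a seasonal period of 5.

5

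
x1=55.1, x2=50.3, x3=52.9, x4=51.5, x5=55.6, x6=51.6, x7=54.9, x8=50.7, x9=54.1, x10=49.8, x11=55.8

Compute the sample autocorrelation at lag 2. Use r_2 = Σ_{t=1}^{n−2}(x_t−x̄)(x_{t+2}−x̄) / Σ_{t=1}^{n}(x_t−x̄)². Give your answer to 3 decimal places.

0.519

Mean x̄ = (55.1 + 50.3 + 52.9 + 51.5 + 55.6 + 51.6 + 54.9 + 50.7 + 54.1 + 49.8 + 55.8)/11 = 52.9364
Numerator Σ_{t=1}^{9}(x_t−x̄)(x_{t+2}−x̄) = 26.3810
Denominator Σ(x_t−x̄)² = 50.8255
r_2 = 26.3810 / 50.8255 = 0.519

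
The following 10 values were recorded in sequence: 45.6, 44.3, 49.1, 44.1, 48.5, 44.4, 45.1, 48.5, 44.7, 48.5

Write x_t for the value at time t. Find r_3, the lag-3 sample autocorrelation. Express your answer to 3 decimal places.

-0.009

Mean x̄ = (45.6 + 44.3 + 49.1 + 44.1 + 48.5 + 44.4 + 45.1 + 48.5 + 44.7 + 48.5)/10 = 46.2800
Σ(x_t−x̄)(x_{t+3}−x̄) = (1.4824) + (-4.3956) + (-5.3016) + (2.5724) + (4.9284) + (2.9704) + (-2.6196) = -0.3632
Denominator Σ(x_t−x̄)² = 39.2960
r_3 = -0.3632 / 39.2960 = -0.009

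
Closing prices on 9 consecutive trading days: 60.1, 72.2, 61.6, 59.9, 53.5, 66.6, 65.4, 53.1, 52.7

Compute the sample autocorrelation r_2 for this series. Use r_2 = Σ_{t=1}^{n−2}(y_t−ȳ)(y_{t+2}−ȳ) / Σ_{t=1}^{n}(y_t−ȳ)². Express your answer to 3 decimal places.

Mean ȳ = (60.1 + 72.2 + 61.6 + 59.9 + 53.5 + 66.6 + 65.4 + 53.1 + 52.7)/9 = 60.5667
Σ(y_t−ȳ)(y_{t+2}−ȳ) = (-0.4822) + (-7.7556) + (-7.3022) + (-4.0222) + (-34.1556) + (-45.0489) + (-38.0222) = -136.7889
Denominator Σ(y_t−ȳ)² = 364.4000
r_2 = -136.7889 / 364.4000 = -0.375

-0.375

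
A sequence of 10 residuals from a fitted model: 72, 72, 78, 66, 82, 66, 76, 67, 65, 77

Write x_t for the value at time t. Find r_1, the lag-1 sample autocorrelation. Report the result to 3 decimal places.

-0.618

Mean x̄ = (72 + 72 + 78 + 66 + 82 + 66 + 76 + 67 + 65 + 77)/10 = 72.1000
Numerator Σ_{t=1}^{9}(x_t−x̄)(x_{t+1}−x̄) = -199.6100
Denominator Σ(x_t−x̄)² = 322.9000
r_1 = -199.6100 / 322.9000 = -0.618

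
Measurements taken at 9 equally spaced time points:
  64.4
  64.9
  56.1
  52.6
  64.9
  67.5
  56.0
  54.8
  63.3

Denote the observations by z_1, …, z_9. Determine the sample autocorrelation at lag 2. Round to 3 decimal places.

Mean z̄ = (64.4 + 64.9 + 56.1 + 52.6 + 64.9 + 67.5 + 56.0 + 54.8 + 63.3)/9 = 60.5000
Numerator Σ_{t=1}^{7}(z_t−z̄)(z_{t+2}−z̄) = -198.8800
Denominator Σ(z_t−z̄)² = 245.2800
r_2 = -198.8800 / 245.2800 = -0.811

-0.811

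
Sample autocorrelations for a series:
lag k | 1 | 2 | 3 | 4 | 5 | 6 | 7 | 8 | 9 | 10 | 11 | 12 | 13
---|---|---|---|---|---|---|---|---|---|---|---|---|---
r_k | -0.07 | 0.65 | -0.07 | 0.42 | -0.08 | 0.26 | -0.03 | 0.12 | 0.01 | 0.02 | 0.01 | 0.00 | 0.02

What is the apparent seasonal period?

2

The largest autocorrelation is r_2 = 0.65, with weaker echoes at lags 4 (0.42) and 6 (0.26); the remaining lags stay at or below 0.12.
The dominant spike at lag 2 indicates a seasonal period of 2.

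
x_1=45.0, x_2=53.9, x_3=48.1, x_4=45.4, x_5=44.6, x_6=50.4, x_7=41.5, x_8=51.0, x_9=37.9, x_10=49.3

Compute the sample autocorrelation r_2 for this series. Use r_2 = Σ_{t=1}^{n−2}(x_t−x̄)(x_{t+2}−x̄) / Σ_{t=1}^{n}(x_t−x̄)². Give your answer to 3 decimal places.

0.312

Mean x̄ = (45.0 + 53.9 + 48.1 + 45.4 + 44.6 + 50.4 + 41.5 + 51.0 + 37.9 + 49.3)/10 = 46.7100
Numerator Σ_{t=1}^{8}(x_t−x̄)(x_{t+2}−x̄) = 64.2718
Denominator Σ(x_t−x̄)² = 206.2090
r_2 = 64.2718 / 206.2090 = 0.312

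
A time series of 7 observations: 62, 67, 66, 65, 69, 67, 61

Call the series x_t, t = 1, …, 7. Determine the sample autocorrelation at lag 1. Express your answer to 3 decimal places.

-0.135

Mean x̄ = (62 + 67 + 66 + 65 + 69 + 67 + 61)/7 = 65.2857
Numerator Σ_{t=1}^{6}(x_t−x̄)(x_{t+1}−x̄) = -6.6531
Denominator Σ(x_t−x̄)² = 49.4286
r_1 = -6.6531 / 49.4286 = -0.135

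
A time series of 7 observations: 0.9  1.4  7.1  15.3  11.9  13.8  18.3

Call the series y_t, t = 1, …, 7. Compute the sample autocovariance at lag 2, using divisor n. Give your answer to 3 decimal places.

1.706

Mean ȳ = (0.9 + 1.4 + 7.1 + 15.3 + 11.9 + 13.8 + 18.3)/7 = 9.8143
Deviations: -8.9143, -8.4143, -2.7143, 5.4857, 2.0857, 3.9857, 8.4857
Σ_{t=1}^{5}(y_t−ȳ)(y_{t+2}−ȳ) = 11.9396
γ_2 = 11.9396 / 7 = 1.706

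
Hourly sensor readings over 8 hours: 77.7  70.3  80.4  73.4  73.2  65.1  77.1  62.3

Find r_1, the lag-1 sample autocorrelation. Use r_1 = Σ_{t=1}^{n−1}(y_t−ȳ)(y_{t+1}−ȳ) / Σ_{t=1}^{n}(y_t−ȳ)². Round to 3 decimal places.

-0.388

Mean ȳ = (77.7 + 70.3 + 80.4 + 73.4 + 73.2 + 65.1 + 77.1 + 62.3)/8 = 72.4375
Deviations from mean: 5.2625, -2.1375, 7.9625, 0.9625, 0.7625, -7.3375, 4.6625, -10.1375
Σ(y_t−ȳ)(y_{t+1}−ȳ) = (-11.2486) + (-17.0198) + (7.6639) + (0.7339) + (-5.5948) + (-34.2111) + (-47.2661) = -106.9427
Denominator Σ(y_t−ȳ)² = 275.5188
r_1 = -106.9427 / 275.5188 = -0.388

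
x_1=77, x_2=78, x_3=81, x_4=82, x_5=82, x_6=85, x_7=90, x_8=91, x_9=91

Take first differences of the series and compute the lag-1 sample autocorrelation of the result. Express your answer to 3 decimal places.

0.009

First differences Δx: 1, 3, 1, 0, 3, 5, 1, 0
Mean of differences = 1.7500
Numerator Σ(Δx_t−Δx̄)(Δx_{t+1}−Δx̄) = 0.1875
Denominator Σ(Δx_t−Δx̄)² = 21.5000
r_1(Δx) = 0.1875 / 21.5000 = 0.009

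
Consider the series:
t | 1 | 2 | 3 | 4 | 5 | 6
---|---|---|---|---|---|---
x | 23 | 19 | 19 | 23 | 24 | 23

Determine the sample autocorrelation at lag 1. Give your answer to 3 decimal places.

Mean x̄ = (23 + 19 + 19 + 23 + 24 + 23)/6 = 21.8333
Σ(x_t−x̄)(x_{t+1}−x̄) = (-3.3056) + (8.0278) + (-3.3056) + (2.5278) + (2.5278) = 6.4722
Denominator Σ(x_t−x̄)² = 24.8333
r_1 = 6.4722 / 24.8333 = 0.261

0.261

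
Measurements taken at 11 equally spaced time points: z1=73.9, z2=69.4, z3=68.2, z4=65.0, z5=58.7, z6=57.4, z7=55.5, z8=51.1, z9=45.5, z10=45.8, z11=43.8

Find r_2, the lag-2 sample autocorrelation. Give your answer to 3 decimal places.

0.491

Mean z̄ = (73.9 + 69.4 + 68.2 + 65.0 + 58.7 + 57.4 + 55.5 + 51.1 + 45.5 + 45.8 + 43.8)/11 = 57.6636
Numerator Σ_{t=1}^{9}(z_t−z̄)(z_{t+2}−z̄) = 538.4664
Denominator Σ(z_t−z̄)² = 1096.0055
r_2 = 538.4664 / 1096.0055 = 0.491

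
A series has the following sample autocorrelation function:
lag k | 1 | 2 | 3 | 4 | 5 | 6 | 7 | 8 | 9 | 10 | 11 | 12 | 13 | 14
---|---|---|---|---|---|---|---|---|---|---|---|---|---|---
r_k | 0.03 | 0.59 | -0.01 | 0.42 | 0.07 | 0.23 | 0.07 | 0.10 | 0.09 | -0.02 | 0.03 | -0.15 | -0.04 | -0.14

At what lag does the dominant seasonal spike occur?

2

The largest autocorrelation is r_2 = 0.59, with weaker echoes at lags 4 (0.42) and 6 (0.23); the remaining lags stay at or below 0.10.
The dominant spike at lag 2 indicates a seasonal period of 2.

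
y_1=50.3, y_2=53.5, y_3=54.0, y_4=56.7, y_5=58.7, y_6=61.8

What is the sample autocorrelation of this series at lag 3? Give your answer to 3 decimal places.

-0.267

Mean ȳ = (50.3 + 53.5 + 54.0 + 56.7 + 58.7 + 61.8)/6 = 55.8333
Deviations from mean: -5.5333, -2.3333, -1.8333, 0.8667, 2.8667, 5.9667
Σ(y_t−ȳ)(y_{t+3}−ȳ) = (-4.7956) + (-6.6889) + (-10.9389) = -22.4233
Denominator Σ(y_t−ȳ)² = 83.9933
r_3 = -22.4233 / 83.9933 = -0.267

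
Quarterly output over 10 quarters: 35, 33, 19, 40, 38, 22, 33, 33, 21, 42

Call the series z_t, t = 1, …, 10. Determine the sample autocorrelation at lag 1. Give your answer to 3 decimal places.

Mean z̄ = (35 + 33 + 19 + 40 + 38 + 22 + 33 + 33 + 21 + 42)/10 = 31.6000
Numerator Σ_{t=1}^{9}(z_t−z̄)(z_{t+1}−z̄) = -262.9600
Denominator Σ(z_t−z̄)² = 600.4000
r_1 = -262.9600 / 600.4000 = -0.438

-0.438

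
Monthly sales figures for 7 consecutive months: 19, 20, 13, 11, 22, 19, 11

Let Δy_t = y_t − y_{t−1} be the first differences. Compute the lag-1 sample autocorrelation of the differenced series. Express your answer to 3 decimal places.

First differences Δy: 1, -7, -2, 11, -3, -8
Mean of differences = -1.3333
Numerator Σ(Δy_t−Δȳ)(Δy_{t+1}−Δȳ) = -27.1111
Denominator Σ(Δy_t−Δȳ)² = 237.3333
r_1(Δy) = -27.1111 / 237.3333 = -0.114

-0.114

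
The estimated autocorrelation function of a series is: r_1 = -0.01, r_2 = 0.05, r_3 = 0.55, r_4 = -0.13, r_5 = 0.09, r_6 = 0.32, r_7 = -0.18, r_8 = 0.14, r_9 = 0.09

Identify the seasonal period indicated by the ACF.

3

The largest autocorrelation is r_3 = 0.55, with a weaker echo at lag 6 (0.32); the remaining lags stay at or below 0.14.
The dominant spike at lag 3 indicates a seasonal period of 3.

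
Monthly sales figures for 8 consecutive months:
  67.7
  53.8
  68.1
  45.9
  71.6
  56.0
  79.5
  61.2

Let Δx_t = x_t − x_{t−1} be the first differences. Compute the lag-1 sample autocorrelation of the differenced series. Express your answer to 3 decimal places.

First differences Δx: -13.9, 14.3, -22.2, 25.7, -15.6, 23.5, -18.3
Mean of differences = -0.9286
Numerator Σ(Δx_t−Δx̄)(Δx_{t+1}−Δx̄) = -2261.3380
Denominator Σ(Δx_t−Δx̄)² = 2675.4943
r_1(Δx) = -2261.3380 / 2675.4943 = -0.845

-0.845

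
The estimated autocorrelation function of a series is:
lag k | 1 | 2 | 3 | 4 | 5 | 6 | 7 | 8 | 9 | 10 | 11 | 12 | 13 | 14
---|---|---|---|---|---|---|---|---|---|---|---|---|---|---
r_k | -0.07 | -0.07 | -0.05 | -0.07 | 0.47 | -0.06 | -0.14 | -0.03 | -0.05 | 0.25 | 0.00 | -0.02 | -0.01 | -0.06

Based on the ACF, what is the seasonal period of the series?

5

The largest autocorrelation is r_5 = 0.47, with a weaker echo at lag 10 (0.25); the remaining lags stay at or below 0.00.
The dominant spike at lag 5 indicates a seasonal period of 5.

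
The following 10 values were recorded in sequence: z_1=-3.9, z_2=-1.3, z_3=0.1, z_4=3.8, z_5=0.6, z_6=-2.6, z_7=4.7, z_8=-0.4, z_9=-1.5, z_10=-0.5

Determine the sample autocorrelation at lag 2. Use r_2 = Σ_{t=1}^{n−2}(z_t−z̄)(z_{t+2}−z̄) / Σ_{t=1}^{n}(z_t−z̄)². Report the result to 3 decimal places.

-0.278

Mean z̄ = (-3.9 − 1.3 + 0.1 + 3.8 + 0.6 − 2.6 + 4.7 − 0.4 − 1.5 − 0.5)/10 = -0.1000
Numerator Σ_{t=1}^{8}(z_t−z̄)(z_{t+2}−z̄) = -17.5400
Denominator Σ(z_t−z̄)² = 63.1200
r_2 = -17.5400 / 63.1200 = -0.278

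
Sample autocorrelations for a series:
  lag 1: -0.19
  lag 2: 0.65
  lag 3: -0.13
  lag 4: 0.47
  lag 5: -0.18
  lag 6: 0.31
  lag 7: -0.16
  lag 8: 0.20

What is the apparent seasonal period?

The largest autocorrelation is r_2 = 0.65, with weaker echoes at lags 4 (0.47), 6 (0.31) and 8 (0.20); the remaining lags stay at or below -0.13.
The dominant spike at lag 2 indicates a seasonal period of 2.

2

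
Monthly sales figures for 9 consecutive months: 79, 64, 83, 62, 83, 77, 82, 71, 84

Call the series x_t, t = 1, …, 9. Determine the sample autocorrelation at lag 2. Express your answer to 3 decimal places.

0.538

Mean x̄ = (79 + 64 + 83 + 62 + 83 + 77 + 82 + 71 + 84)/9 = 76.1111
Σ(x_t−x̄)(x_{t+2}−x̄) = (19.9012) + (170.9012) + (47.4568) + (-12.5432) + (40.5679) + (-4.5432) + (46.4568) = 308.1975
Denominator Σ(x_t−x̄)² = 572.8889
r_2 = 308.1975 / 572.8889 = 0.538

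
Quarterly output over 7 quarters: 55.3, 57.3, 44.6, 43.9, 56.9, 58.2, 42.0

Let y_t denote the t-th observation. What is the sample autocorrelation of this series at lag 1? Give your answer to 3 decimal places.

Mean ȳ = (55.3 + 57.3 + 44.6 + 43.9 + 56.9 + 58.2 + 42.0)/7 = 51.1714
Numerator Σ_{t=1}^{6}(y_t−ȳ)(y_{t+1}−ȳ) = -33.0408
Denominator Σ(y_t−ȳ)² = 316.9943
r_1 = -33.0408 / 316.9943 = -0.104

-0.104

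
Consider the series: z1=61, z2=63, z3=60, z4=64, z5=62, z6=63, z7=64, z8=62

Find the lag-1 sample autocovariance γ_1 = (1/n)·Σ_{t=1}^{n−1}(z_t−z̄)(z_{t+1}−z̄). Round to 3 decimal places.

Mean z̄ = (61 + 63 + 60 + 64 + 62 + 63 + 64 + 62)/8 = 62.3750
Deviations: -1.3750, 0.6250, -2.3750, 1.6250, -0.3750, 0.6250, 1.6250, -0.3750
Σ_{t=1}^{7}(z_t−z̄)(z_{t+1}−z̄) = -6.6406
γ_1 = -6.6406 / 8 = -0.830

-0.830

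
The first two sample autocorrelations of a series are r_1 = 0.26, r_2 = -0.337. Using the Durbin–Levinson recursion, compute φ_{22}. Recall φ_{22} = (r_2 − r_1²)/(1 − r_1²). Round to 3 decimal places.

φ_{22} = (r_2 − r_1²) / (1 − r_1²)
r_1² = (0.26)² = 0.0676
Numerator = -0.337 − 0.0676 = -0.4046; denominator = 1 − 0.0676 = 0.9324
φ_{22} = -0.4046 / 0.9324 = -0.434

-0.434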